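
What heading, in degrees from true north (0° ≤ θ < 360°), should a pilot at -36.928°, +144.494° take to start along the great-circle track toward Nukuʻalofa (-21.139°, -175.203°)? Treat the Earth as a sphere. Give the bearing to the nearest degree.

Δλ = -175.203 − 144.494 = -319.697°; wrapped into (−180°, 180°]: 40.303°.
θ = atan2( sin Δλ · cos φ₂ , cos φ₁ · sin φ₂ − sin φ₁ · cos φ₂ · cos Δλ )
  = atan2(0.60330, 0.13908) = 77.018° → normalised to [0°, 360°): 77.018°.

77°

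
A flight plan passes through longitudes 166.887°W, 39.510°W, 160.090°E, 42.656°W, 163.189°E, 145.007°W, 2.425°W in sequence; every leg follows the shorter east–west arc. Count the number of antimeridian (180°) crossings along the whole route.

4

Leg 1: -166.887° → -39.510°, shortest Δλ = 127.377° (east) — does not cross 180°.
Leg 2: -39.510° → +160.090°, shortest Δλ = -160.4° (west) — crosses 180°.
Leg 3: +160.090° → -42.656°, shortest Δλ = 157.254° (east) — crosses 180°.
Leg 4: -42.656° → +163.189°, shortest Δλ = -154.155° (west) — crosses 180°.
Leg 5: +163.189° → -145.007°, shortest Δλ = 51.804° (east) — crosses 180°.
Leg 6: -145.007° → -2.425°, shortest Δλ = 142.582° (east) — does not cross 180°.
Total crossings: 4.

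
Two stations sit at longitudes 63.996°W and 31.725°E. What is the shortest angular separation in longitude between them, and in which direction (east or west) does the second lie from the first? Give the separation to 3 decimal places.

95.721° east

Raw difference: 31.725 − -63.996 = 95.721°.
Normalise into (−180°, 180°]: 95.721° stays 95.721°.
Positive ⇒ the second point lies to the east; separation 95.721°.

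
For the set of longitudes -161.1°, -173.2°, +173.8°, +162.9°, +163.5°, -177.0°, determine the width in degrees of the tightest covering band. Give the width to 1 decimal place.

Sort the longitudes: -177.0°, -173.2°, -161.1°, +162.9°, +163.5°, +173.8°.
Eastward gaps between consecutive values (wrapping around): 3.8°, 12.1°, 324.0°, 0.6°, 10.3°, 9.2°.
Largest gap = 324.0° ⇒ minimal covering band is its complement: 360° − 324.0° = 36.0°.
Band runs from +162.9° eastward to -161.1°, crossing the antimeridian.

36.0°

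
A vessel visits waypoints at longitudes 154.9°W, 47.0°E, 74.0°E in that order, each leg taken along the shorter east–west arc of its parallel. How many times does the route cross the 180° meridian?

1

Leg 1: -154.9° → +47.0°, shortest Δλ = -158.1° (west) — crosses 180°.
Leg 2: +47.0° → +74.0°, shortest Δλ = 27.0° (east) — does not cross 180°.
Total crossings: 1.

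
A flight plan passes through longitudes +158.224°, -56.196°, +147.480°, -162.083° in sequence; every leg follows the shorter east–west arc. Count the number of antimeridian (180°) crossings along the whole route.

3

Leg 1: +158.224° → -56.196°, shortest Δλ = 145.58° (east) — crosses 180°.
Leg 2: -56.196° → +147.480°, shortest Δλ = -156.324° (west) — crosses 180°.
Leg 3: +147.480° → -162.083°, shortest Δλ = 50.437° (east) — crosses 180°.
Total crossings: 3.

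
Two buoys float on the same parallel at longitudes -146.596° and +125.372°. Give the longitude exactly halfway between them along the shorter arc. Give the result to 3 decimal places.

Signed shortest Δλ from -146.596° to +125.372° is -88.032°.
Midpoint longitude = -146.596° + (-88.032°)/2 = -146.596° − 44.016° = -190.612°.
Normalise into (−180°, 180°]: +169.388°.
(The naïve average (-146.596 + +125.372)/2 = -10.612° is on the wrong side of the globe.)

+169.388°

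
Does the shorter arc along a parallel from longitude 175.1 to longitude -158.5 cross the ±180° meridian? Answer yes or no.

Naïve |-158.5 − 175.1| = 333.6° > 180°, so the shorter arc goes the other way round — across 180°.
Signed shortest Δλ = ((-158.5 − 175.1 + 180) mod 360) − 180 = 26.4°.
Going east by 26.4° from +175.1° passes through 180° before reaching -158.5°.

Yes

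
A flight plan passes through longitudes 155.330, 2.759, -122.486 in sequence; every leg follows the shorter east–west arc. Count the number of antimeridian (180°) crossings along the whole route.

Leg 1: +155.330° → +2.759°, shortest Δλ = -152.571° (west) — does not cross 180°.
Leg 2: +2.759° → -122.486°, shortest Δλ = -125.245° (west) — does not cross 180°.
Total crossings: 0.

0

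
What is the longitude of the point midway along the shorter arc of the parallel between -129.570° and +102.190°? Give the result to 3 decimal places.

Signed shortest Δλ from -129.570° to +102.190° is -128.240°.
Midpoint longitude = -129.570° + (-128.240°)/2 = -129.570° − 64.120° = -193.690°.
Normalise into (−180°, 180°]: +166.310°.
(The naïve average (-129.570 + +102.190)/2 = -13.69° is on the wrong side of the globe.)

+166.310°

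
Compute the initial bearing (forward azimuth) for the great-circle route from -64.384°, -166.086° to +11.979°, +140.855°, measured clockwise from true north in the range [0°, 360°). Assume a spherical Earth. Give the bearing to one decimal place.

Δλ = 140.855 − -166.086 = 306.941°; wrapped into (−180°, 180°]: -53.059°.
θ = atan2( sin Δλ · cos φ₂ , cos φ₁ · sin φ₂ − sin φ₁ · cos φ₂ · cos Δλ )
  = atan2(-0.78185, 0.61985) = -51.592° → normalised to [0°, 360°): 308.408°.

308.4°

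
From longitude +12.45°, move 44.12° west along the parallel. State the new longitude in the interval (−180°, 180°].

Start at +12.45°; shift −44.12° → -31.67°.
-31.67° already lies in (−180°, 180°].

-31.67°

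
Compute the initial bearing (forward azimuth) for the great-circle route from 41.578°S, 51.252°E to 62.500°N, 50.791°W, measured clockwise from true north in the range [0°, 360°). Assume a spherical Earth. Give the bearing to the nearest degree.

Δλ = -50.791 − 51.252 = -102.043°.
θ = atan2( sin Δλ · cos φ₂ , cos φ₁ · sin φ₂ − sin φ₁ · cos φ₂ · cos Δλ )
  = atan2(-0.45159, 0.59959) = -36.985° → normalised to [0°, 360°): 323.015°.

323°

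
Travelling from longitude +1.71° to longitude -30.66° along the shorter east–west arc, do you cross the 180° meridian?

No

Signed shortest Δλ = ((-30.66 − 1.71 + 180) mod 360) − 180 = -32.37°.
Going west by 32.37° from +1.71° reaches -30.66° without touching 180°.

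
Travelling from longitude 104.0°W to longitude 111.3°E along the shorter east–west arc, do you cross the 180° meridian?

Yes

Naïve |111.3 − -104.0| = 215.3° > 180°, so the shorter arc goes the other way round — across 180°.
Signed shortest Δλ = ((111.3 − -104.0 + 180) mod 360) − 180 = -144.7°.
Going west by 144.7° from -104.0° passes through 180° before reaching +111.3°.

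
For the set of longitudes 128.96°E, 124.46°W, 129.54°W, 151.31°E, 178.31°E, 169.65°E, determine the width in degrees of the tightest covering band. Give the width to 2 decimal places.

Sort the longitudes: -129.54°, -124.46°, +128.96°, +151.31°, +169.65°, +178.31°.
Eastward gaps between consecutive values (wrapping around): 5.08°, 253.42°, 22.35°, 18.34°, 8.66°, 52.15°.
Largest gap = 253.42° ⇒ minimal covering band is its complement: 360° − 253.42° = 106.58°.
Band runs from +128.96° eastward to -124.46°, crossing the antimeridian.

106.58°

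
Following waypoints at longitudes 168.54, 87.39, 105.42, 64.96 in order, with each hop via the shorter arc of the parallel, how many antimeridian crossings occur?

0

Leg 1: +168.54° → +87.39°, shortest Δλ = -81.15° (west) — does not cross 180°.
Leg 2: +87.39° → +105.42°, shortest Δλ = 18.03° (east) — does not cross 180°.
Leg 3: +105.42° → +64.96°, shortest Δλ = -40.46° (west) — does not cross 180°.
Total crossings: 0.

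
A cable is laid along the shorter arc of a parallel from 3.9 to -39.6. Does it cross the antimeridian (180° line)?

No

Signed shortest Δλ = ((-39.6 − 3.9 + 180) mod 360) − 180 = -43.5°.
Going west by 43.5° from +3.9° reaches -39.6° without touching 180°.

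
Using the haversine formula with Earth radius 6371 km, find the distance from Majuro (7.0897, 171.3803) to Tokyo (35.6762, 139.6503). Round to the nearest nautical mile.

Δλ = 139.6503 − 171.3803 = -31.7300°.
Δφ = 35.6762 − 7.0897 = 28.5865°.
a = sin²(Δφ/2) + cos φ₁ · cos φ₂ · sin²(Δλ/2) = 0.121195.
c = 2·atan2(√a, √(1−a)) = 0.71115 rad → d = 6371·c ≈ 4530.75 km ≈ 2446.41 nmi.

2446 nmi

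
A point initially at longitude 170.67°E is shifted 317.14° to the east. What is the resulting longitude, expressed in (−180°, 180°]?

Start at +170.67°; shift +317.14° → +487.81°.
+487.81° lies outside (−180°, 180°]; subtract 360° → +127.81°.

127.81°E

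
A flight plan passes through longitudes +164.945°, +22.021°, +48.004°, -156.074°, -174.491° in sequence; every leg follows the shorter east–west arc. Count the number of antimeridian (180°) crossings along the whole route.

1

Leg 1: +164.945° → +22.021°, shortest Δλ = -142.924° (west) — does not cross 180°.
Leg 2: +22.021° → +48.004°, shortest Δλ = 25.983° (east) — does not cross 180°.
Leg 3: +48.004° → -156.074°, shortest Δλ = 155.922° (east) — crosses 180°.
Leg 4: -156.074° → -174.491°, shortest Δλ = -18.417° (west) — does not cross 180°.
Total crossings: 1.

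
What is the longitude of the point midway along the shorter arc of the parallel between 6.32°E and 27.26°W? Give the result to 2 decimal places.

10.47°W

Signed shortest Δλ from +6.32° to -27.26° is -33.58°.
Midpoint longitude = +6.32° + (-33.58°)/2 = +6.32° − 16.79° = -10.47°.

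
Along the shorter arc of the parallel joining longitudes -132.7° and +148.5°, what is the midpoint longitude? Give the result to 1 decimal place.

-172.1°

Signed shortest Δλ from -132.7° to +148.5° is -78.8°.
Midpoint longitude = -132.7° + (-78.8°)/2 = -132.7° − 39.4° = -172.1°.
(The naïve average (-132.7 + +148.5)/2 = 7.9° is on the wrong side of the globe.)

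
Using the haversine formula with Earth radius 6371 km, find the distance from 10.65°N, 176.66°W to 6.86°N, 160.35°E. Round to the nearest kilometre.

Δλ = 160.35 − -176.66 = 337.01°; wrapped into (−180°, 180°]: -22.99°.
Δφ = 6.86 − 10.65 = -3.79°.
a = sin²(Δφ/2) + cos φ₁ · cos φ₂ · sin²(Δλ/2) = 0.039843.
c = 2·atan2(√a, √(1−a)) = 0.40192 rad → d = 6371·c ≈ 2560.61 km.

2561 km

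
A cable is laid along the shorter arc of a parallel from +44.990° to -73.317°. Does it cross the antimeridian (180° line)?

Signed shortest Δλ = ((-73.317 − 44.990 + 180) mod 360) − 180 = -118.307°.
Going west by 118.307° from +44.990° reaches -73.317° without touching 180°.

No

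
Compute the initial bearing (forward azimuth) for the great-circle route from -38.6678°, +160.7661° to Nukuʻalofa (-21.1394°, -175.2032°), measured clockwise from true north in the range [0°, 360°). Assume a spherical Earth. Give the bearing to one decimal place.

56.6°

Δλ = -175.2032 − 160.7661 = -335.9693°; wrapped into (−180°, 180°]: 24.0307°.
θ = atan2( sin Δλ · cos φ₂ , cos φ₁ · sin φ₂ − sin φ₁ · cos φ₂ · cos Δλ )
  = atan2(0.37982, 0.25067) = 56.577° → normalised to [0°, 360°): 56.577°.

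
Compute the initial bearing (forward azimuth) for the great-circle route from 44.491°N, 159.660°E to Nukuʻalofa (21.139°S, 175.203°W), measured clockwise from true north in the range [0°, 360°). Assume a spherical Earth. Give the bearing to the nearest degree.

155°

Δλ = -175.203 − 159.660 = -334.863°; wrapped into (−180°, 180°]: 25.137°.
θ = atan2( sin Δλ · cos φ₂ , cos φ₁ · sin φ₂ − sin φ₁ · cos φ₂ · cos Δλ )
  = atan2(0.39620, -0.84900) = 154.983° → normalised to [0°, 360°): 154.983°.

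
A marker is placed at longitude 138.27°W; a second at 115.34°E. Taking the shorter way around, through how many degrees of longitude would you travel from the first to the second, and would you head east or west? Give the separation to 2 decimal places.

106.39° west

Raw difference: 115.34 − -138.27 = 253.61°.
Normalise into (−180°, 180°]: 253.61° − 360° = -106.39°.
Negative ⇒ the second point lies to the west; separation 106.39°.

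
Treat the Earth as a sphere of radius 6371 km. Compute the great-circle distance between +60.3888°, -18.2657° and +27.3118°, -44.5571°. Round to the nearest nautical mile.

2256 nmi

Δλ = -44.5571 − -18.2657 = -26.2914°.
Δφ = 27.3118 − 60.3888 = -33.0770°.
a = sin²(Δφ/2) + cos φ₁ · cos φ₂ · sin²(Δλ/2) = 0.103739.
c = 2·atan2(√a, √(1−a)) = 0.65586 rad → d = 6371·c ≈ 4178.51 km ≈ 2256.21 nmi.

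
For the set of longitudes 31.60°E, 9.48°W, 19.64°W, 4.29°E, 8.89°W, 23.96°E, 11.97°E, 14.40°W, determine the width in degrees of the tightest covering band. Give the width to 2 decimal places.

51.24°

Sort the longitudes: -19.64°, -14.40°, -9.48°, -8.89°, +4.29°, +11.97°, +23.96°, +31.60°.
Eastward gaps between consecutive values (wrapping around): 5.24°, 4.92°, 0.59°, 13.18°, 7.68°, 11.99°, 7.64°, 308.76°.
Largest gap = 308.76° ⇒ minimal covering band is its complement: 360° − 308.76° = 51.24°.
Band runs from -19.64° eastward to +31.60°.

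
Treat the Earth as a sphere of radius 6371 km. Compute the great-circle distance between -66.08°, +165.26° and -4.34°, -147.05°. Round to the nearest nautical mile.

4205 nmi

Δλ = -147.05 − 165.26 = -312.31°; wrapped into (−180°, 180°]: 47.69°.
Δφ = -4.34 − -66.08 = 61.74°.
a = sin²(Δφ/2) + cos φ₁ · cos φ₂ · sin²(Δλ/2) = 0.329337.
c = 2·atan2(√a, √(1−a)) = 1.22247 rad → d = 6371·c ≈ 7788.36 km ≈ 4205.38 nmi.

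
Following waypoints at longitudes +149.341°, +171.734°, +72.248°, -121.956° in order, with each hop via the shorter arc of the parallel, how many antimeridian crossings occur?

Leg 1: +149.341° → +171.734°, shortest Δλ = 22.393° (east) — does not cross 180°.
Leg 2: +171.734° → +72.248°, shortest Δλ = -99.486° (west) — does not cross 180°.
Leg 3: +72.248° → -121.956°, shortest Δλ = 165.796° (east) — crosses 180°.
Total crossings: 1.

1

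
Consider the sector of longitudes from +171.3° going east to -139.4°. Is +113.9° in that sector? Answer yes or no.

Band width going east from +171.3° to -139.4°: ((-139.4 − 171.3) mod 360) = 49.3°.
Offset of +113.9° east of the west edge: ((113.9 − 171.3) mod 360) = 302.6°.
302.6° > 49.3° ⇒ outside.

No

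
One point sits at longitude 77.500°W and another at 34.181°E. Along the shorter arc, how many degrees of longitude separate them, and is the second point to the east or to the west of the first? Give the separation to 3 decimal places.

111.681° east

Raw difference: 34.181 − -77.500 = 111.681°.
Normalise into (−180°, 180°]: 111.681° stays 111.681°.
Positive ⇒ the second point lies to the east; separation 111.681°.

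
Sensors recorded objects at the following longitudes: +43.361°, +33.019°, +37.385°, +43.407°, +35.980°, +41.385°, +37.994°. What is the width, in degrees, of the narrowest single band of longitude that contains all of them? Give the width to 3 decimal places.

Sort the longitudes: +33.019°, +35.980°, +37.385°, +37.994°, +41.385°, +43.361°, +43.407°.
Eastward gaps between consecutive values (wrapping around): 2.961°, 1.405°, 0.609°, 3.391°, 1.976°, 0.046°, 349.612°.
Largest gap = 349.612° ⇒ minimal covering band is its complement: 360° − 349.612° = 10.388°.
Band runs from +33.019° eastward to +43.407°.

10.388°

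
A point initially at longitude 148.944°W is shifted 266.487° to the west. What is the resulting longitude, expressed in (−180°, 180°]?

Start at -148.944°; shift −266.487° → -415.431°.
-415.431° lies outside (−180°, 180°]; add 360° → -55.431°.

55.431°W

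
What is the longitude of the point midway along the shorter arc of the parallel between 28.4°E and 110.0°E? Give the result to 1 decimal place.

69.2°E

Signed shortest Δλ from +28.4° to +110.0° is +81.6°.
Midpoint longitude = +28.4° + (+81.6°)/2 = +28.4° + 40.8° = +69.2°.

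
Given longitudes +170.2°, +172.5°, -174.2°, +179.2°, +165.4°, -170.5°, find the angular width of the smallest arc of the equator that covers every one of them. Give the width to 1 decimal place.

24.1°

Sort the longitudes: -174.2°, -170.5°, +165.4°, +170.2°, +172.5°, +179.2°.
Eastward gaps between consecutive values (wrapping around): 3.7°, 335.9°, 4.8°, 2.3°, 6.7°, 6.6°.
Largest gap = 335.9° ⇒ minimal covering band is its complement: 360° − 335.9° = 24.1°.
Band runs from +165.4° eastward to -170.5°, crossing the antimeridian.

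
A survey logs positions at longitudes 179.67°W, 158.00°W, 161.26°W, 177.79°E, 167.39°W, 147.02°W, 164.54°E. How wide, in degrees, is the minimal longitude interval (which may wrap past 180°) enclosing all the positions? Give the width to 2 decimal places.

48.44°

Sort the longitudes: -179.67°, -167.39°, -161.26°, -158.00°, -147.02°, +164.54°, +177.79°.
Eastward gaps between consecutive values (wrapping around): 12.28°, 6.13°, 3.26°, 10.98°, 311.56°, 13.25°, 2.54°.
Largest gap = 311.56° ⇒ minimal covering band is its complement: 360° − 311.56° = 48.44°.
Band runs from +164.54° eastward to -147.02°, crossing the antimeridian.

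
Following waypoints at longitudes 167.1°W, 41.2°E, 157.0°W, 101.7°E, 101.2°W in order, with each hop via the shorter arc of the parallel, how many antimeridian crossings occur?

Leg 1: -167.1° → +41.2°, shortest Δλ = -151.7° (west) — crosses 180°.
Leg 2: +41.2° → -157.0°, shortest Δλ = 161.8° (east) — crosses 180°.
Leg 3: -157.0° → +101.7°, shortest Δλ = -101.3° (west) — crosses 180°.
Leg 4: +101.7° → -101.2°, shortest Δλ = 157.1° (east) — crosses 180°.
Total crossings: 4.

4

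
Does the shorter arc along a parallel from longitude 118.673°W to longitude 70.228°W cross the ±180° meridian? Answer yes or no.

Signed shortest Δλ = ((-70.228 − -118.673 + 180) mod 360) − 180 = 48.445°.
Going east by 48.445° from -118.673° reaches -70.228° without touching 180°.

No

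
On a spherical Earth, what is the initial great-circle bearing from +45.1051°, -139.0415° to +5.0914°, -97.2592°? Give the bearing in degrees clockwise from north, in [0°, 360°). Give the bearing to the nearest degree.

125°

Δλ = -97.2592 − -139.0415 = 41.7823°.
θ = atan2( sin Δλ · cos φ₂ , cos φ₁ · sin φ₂ − sin φ₁ · cos φ₂ · cos Δλ )
  = atan2(0.66367, -0.46352) = 124.931° → normalised to [0°, 360°): 124.931°.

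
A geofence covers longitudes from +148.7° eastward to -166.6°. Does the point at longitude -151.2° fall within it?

Band width going east from +148.7° to -166.6°: ((-166.6 − 148.7) mod 360) = 44.7°.
Offset of -151.2° east of the west edge: ((-151.2 − 148.7) mod 360) = 60.1°.
60.1° > 44.7° ⇒ outside.

No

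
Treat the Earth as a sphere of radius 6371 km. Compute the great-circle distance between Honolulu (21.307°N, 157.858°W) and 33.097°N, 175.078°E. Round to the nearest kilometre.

Δλ = 175.078 − -157.858 = 332.936°; wrapped into (−180°, 180°]: -27.064°.
Δφ = 33.097 − 21.307 = 11.790°.
a = sin²(Δφ/2) + cos φ₁ · cos φ₂ · sin²(Δλ/2) = 0.053280.
c = 2·atan2(√a, √(1−a)) = 0.46585 rad → d = 6371·c ≈ 2967.94 km.

2968 km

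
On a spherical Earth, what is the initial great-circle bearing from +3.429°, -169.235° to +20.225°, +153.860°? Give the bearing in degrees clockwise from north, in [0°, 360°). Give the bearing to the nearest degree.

Δλ = 153.860 − -169.235 = 323.095°; wrapped into (−180°, 180°]: -36.905°.
θ = atan2( sin Δλ · cos φ₂ , cos φ₁ · sin φ₂ − sin φ₁ · cos φ₂ · cos Δλ )
  = atan2(-0.56347, 0.30021) = -61.952° → normalised to [0°, 360°): 298.048°.

298°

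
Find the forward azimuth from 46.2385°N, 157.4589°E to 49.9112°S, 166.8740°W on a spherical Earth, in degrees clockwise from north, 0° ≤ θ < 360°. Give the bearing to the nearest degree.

Δλ = -166.8740 − 157.4589 = -324.3329°; wrapped into (−180°, 180°]: 35.6671°.
θ = atan2( sin Δλ · cos φ₂ , cos φ₁ · sin φ₂ − sin φ₁ · cos φ₂ · cos Δλ )
  = atan2(0.37549, -0.90700) = 157.511° → normalised to [0°, 360°): 157.511°.

158°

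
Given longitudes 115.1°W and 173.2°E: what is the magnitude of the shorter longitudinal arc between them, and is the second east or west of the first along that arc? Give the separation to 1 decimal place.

Raw difference: 173.2 − -115.1 = 288.3°.
Normalise into (−180°, 180°]: 288.3° − 360° = -71.7°.
Negative ⇒ the second point lies to the west; separation 71.7°.

71.7° west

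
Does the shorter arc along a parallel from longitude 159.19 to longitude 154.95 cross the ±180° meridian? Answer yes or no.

No

Signed shortest Δλ = ((154.95 − 159.19 + 180) mod 360) − 180 = -4.24°.
Going west by 4.24° from +159.19° reaches +154.95° without touching 180°.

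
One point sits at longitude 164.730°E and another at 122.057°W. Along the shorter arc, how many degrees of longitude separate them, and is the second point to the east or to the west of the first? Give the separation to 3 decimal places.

73.213° east

Raw difference: -122.057 − 164.730 = -286.787°.
Normalise into (−180°, 180°]: -286.787° + 360° = 73.213°.
Positive ⇒ the second point lies to the east; separation 73.213°.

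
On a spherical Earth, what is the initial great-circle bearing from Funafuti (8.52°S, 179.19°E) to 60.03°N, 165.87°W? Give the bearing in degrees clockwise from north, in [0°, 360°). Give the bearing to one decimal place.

Δλ = -165.87 − 179.19 = -345.06°; wrapped into (−180°, 180°]: 14.94°.
θ = atan2( sin Δλ · cos φ₂ , cos φ₁ · sin φ₂ − sin φ₁ · cos φ₂ · cos Δλ )
  = atan2(0.12879, 0.92824) = 7.899° → normalised to [0°, 360°): 7.899°.

7.9°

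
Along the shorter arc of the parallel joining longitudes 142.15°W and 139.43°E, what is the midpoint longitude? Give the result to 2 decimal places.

Signed shortest Δλ from -142.15° to +139.43° is -78.42°.
Midpoint longitude = -142.15° + (-78.42°)/2 = -142.15° − 39.21° = -181.36°.
Normalise into (−180°, 180°]: +178.64°.
(The naïve average (-142.15 + +139.43)/2 = -1.36° is on the wrong side of the globe.)

178.64°E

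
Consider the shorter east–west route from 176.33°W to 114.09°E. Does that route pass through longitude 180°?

Yes

Naïve |114.09 − -176.33| = 290.42° > 180°, so the shorter arc goes the other way round — across 180°.
Signed shortest Δλ = ((114.09 − -176.33 + 180) mod 360) − 180 = -69.58°.
Going west by 69.58° from -176.33° passes through 180° before reaching +114.09°.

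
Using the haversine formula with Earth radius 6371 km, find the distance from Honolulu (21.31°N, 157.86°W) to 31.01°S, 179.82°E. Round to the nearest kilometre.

6286 km

Δλ = 179.82 − -157.86 = 337.68°; wrapped into (−180°, 180°]: -22.32°.
Δφ = -31.01 − 21.31 = -52.32°.
a = sin²(Δφ/2) + cos φ₁ · cos φ₂ · sin²(Δλ/2) = 0.224287.
c = 2·atan2(√a, √(1−a)) = 0.98672 rad → d = 6371·c ≈ 6286.41 km.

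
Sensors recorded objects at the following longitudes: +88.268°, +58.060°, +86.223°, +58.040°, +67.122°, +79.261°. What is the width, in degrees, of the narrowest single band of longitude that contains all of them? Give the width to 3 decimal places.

30.228°

Sort the longitudes: +58.040°, +58.060°, +67.122°, +79.261°, +86.223°, +88.268°.
Eastward gaps between consecutive values (wrapping around): 0.020°, 9.062°, 12.139°, 6.962°, 2.045°, 329.772°.
Largest gap = 329.772° ⇒ minimal covering band is its complement: 360° − 329.772° = 30.228°.
Band runs from +58.040° eastward to +88.268°.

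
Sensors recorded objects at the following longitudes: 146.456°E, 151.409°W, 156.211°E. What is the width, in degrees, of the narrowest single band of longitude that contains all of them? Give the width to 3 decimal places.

62.135°

Sort the longitudes: -151.409°, +146.456°, +156.211°.
Eastward gaps between consecutive values (wrapping around): 297.865°, 9.755°, 52.380°.
Largest gap = 297.865° ⇒ minimal covering band is its complement: 360° − 297.865° = 62.135°.
Band runs from +146.456° eastward to -151.409°, crossing the antimeridian.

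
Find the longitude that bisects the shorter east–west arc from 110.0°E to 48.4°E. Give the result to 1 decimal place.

79.2°E

Signed shortest Δλ from +110.0° to +48.4° is -61.6°.
Midpoint longitude = +110.0° + (-61.6°)/2 = +110.0° − 30.8° = +79.2°.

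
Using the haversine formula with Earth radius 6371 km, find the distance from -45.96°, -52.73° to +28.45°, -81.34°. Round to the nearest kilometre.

Δλ = -81.34 − -52.73 = -28.61°.
Δφ = 28.45 − -45.96 = 74.41°.
a = sin²(Δφ/2) + cos φ₁ · cos φ₂ · sin²(Δλ/2) = 0.402939.
c = 2·atan2(√a, √(1−a)) = 1.37543 rad → d = 6371·c ≈ 8762.88 km.

8763 km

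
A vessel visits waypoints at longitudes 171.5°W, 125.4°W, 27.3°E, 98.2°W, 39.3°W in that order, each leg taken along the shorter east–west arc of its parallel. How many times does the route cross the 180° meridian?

Leg 1: -171.5° → -125.4°, shortest Δλ = 46.1° (east) — does not cross 180°.
Leg 2: -125.4° → +27.3°, shortest Δλ = 152.7° (east) — does not cross 180°.
Leg 3: +27.3° → -98.2°, shortest Δλ = -125.5° (west) — does not cross 180°.
Leg 4: -98.2° → -39.3°, shortest Δλ = 58.9° (east) — does not cross 180°.
Total crossings: 0.

0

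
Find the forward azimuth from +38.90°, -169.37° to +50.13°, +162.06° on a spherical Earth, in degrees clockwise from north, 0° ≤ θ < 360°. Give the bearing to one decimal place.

308.5°

Δλ = 162.06 − -169.37 = 331.43°; wrapped into (−180°, 180°]: -28.57°.
θ = atan2( sin Δλ · cos φ₂ , cos φ₁ · sin φ₂ − sin φ₁ · cos φ₂ · cos Δλ )
  = atan2(-0.30657, 0.24377) = -51.510° → normalised to [0°, 360°): 308.490°.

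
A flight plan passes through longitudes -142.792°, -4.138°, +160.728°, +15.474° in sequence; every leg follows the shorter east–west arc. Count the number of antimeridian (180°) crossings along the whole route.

0

Leg 1: -142.792° → -4.138°, shortest Δλ = 138.654° (east) — does not cross 180°.
Leg 2: -4.138° → +160.728°, shortest Δλ = 164.866° (east) — does not cross 180°.
Leg 3: +160.728° → +15.474°, shortest Δλ = -145.254° (west) — does not cross 180°.
Total crossings: 0.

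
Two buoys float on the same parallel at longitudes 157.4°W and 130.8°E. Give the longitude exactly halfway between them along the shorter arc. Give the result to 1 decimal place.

Signed shortest Δλ from -157.4° to +130.8° is -71.8°.
Midpoint longitude = -157.4° + (-71.8°)/2 = -157.4° − 35.9° = -193.3°.
Normalise into (−180°, 180°]: +166.7°.
(The naïve average (-157.4 + +130.8)/2 = -13.3° is on the wrong side of the globe.)

166.7°E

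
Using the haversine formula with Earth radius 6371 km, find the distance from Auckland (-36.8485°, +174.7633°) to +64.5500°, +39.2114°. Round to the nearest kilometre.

15779 km

Δλ = 39.2114 − 174.7633 = -135.5519°.
Δφ = 64.5500 − -36.8485 = 101.3985°.
a = sin²(Δφ/2) + cos φ₁ · cos φ₂ · sin²(Δλ/2) = 0.893497.
c = 2·atan2(√a, √(1−a)) = 2.47672 rad → d = 6371·c ≈ 15779.17 km.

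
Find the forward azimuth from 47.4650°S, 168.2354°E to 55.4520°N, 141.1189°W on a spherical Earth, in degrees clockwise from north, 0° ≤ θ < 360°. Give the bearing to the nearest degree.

28°

Δλ = -141.1189 − 168.2354 = -309.3543°; wrapped into (−180°, 180°]: 50.6457°.
θ = atan2( sin Δλ · cos φ₂ , cos φ₁ · sin φ₂ − sin φ₁ · cos φ₂ · cos Δλ )
  = atan2(0.43850, 0.82180) = 28.084° → normalised to [0°, 360°): 28.084°.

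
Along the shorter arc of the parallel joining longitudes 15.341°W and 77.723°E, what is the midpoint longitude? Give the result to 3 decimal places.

Signed shortest Δλ from -15.341° to +77.723° is +93.064°.
Midpoint longitude = -15.341° + (+93.064°)/2 = -15.341° + 46.532° = +31.191°.

31.191°E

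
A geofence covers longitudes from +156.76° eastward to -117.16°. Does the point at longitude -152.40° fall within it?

Yes

Band width going east from +156.76° to -117.16°: ((-117.16 − 156.76) mod 360) = 86.08°.
Offset of -152.40° east of the west edge: ((-152.40 − 156.76) mod 360) = 50.84°.
50.84° ≤ 86.08° ⇒ inside.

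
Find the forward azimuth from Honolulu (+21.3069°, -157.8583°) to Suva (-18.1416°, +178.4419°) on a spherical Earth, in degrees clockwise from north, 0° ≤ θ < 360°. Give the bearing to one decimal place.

Δλ = 178.4419 − -157.8583 = 336.3002°; wrapped into (−180°, 180°]: -23.6998°.
θ = atan2( sin Δλ · cos φ₂ , cos φ₁ · sin φ₂ − sin φ₁ · cos φ₂ · cos Δλ )
  = atan2(-0.38196, -0.60626) = -147.788° → normalised to [0°, 360°): 212.212°.

212.2°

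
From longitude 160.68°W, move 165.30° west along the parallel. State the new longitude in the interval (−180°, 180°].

34.02°E

Start at -160.68°; shift −165.30° → -325.98°.
-325.98° lies outside (−180°, 180°]; add 360° → +34.02°.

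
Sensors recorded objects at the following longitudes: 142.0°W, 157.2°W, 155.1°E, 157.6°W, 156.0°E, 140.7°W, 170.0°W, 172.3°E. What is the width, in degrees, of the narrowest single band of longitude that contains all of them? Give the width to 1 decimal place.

64.2°

Sort the longitudes: -170.0°, -157.6°, -157.2°, -142.0°, -140.7°, +155.1°, +156.0°, +172.3°.
Eastward gaps between consecutive values (wrapping around): 12.4°, 0.4°, 15.2°, 1.3°, 295.8°, 0.9°, 16.3°, 17.7°.
Largest gap = 295.8° ⇒ minimal covering band is its complement: 360° − 295.8° = 64.2°.
Band runs from +155.1° eastward to -140.7°, crossing the antimeridian.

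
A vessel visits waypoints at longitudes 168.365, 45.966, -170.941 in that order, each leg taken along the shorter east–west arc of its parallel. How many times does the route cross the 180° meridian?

Leg 1: +168.365° → +45.966°, shortest Δλ = -122.399° (west) — does not cross 180°.
Leg 2: +45.966° → -170.941°, shortest Δλ = 143.093° (east) — crosses 180°.
Total crossings: 1.

1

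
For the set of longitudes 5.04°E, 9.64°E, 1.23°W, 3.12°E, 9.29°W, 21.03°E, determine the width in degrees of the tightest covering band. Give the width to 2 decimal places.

Sort the longitudes: -9.29°, -1.23°, +3.12°, +5.04°, +9.64°, +21.03°.
Eastward gaps between consecutive values (wrapping around): 8.06°, 4.35°, 1.92°, 4.60°, 11.39°, 329.68°.
Largest gap = 329.68° ⇒ minimal covering band is its complement: 360° − 329.68° = 30.32°.
Band runs from -9.29° eastward to +21.03°.

30.32°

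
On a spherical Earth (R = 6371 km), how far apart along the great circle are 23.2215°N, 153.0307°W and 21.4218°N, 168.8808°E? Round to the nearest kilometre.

3912 km

Δλ = 168.8808 − -153.0307 = 321.9115°; wrapped into (−180°, 180°]: -38.0885°.
Δφ = 21.4218 − 23.2215 = -1.7997°.
a = sin²(Δφ/2) + cos φ₁ · cos φ₂ · sin²(Δλ/2) = 0.091332.
c = 2·atan2(√a, √(1−a)) = 0.61403 rad → d = 6371·c ≈ 3911.96 km.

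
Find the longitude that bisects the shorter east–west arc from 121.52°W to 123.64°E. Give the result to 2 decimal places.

Signed shortest Δλ from -121.52° to +123.64° is -114.84°.
Midpoint longitude = -121.52° + (-114.84°)/2 = -121.52° − 57.42° = -178.94°.
(The naïve average (-121.52 + +123.64)/2 = 1.06° is on the wrong side of the globe.)

178.94°W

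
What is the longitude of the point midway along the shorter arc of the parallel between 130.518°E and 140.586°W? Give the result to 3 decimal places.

Signed shortest Δλ from +130.518° to -140.586° is +88.896°.
Midpoint longitude = +130.518° + (+88.896°)/2 = +130.518° + 44.448° = +174.966°.
(The naïve average (+130.518 + -140.586)/2 = -5.034° is on the wrong side of the globe.)

174.966°E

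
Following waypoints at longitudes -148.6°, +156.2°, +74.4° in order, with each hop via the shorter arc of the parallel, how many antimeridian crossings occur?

Leg 1: -148.6° → +156.2°, shortest Δλ = -55.2° (west) — crosses 180°.
Leg 2: +156.2° → +74.4°, shortest Δλ = -81.8° (west) — does not cross 180°.
Total crossings: 1.

1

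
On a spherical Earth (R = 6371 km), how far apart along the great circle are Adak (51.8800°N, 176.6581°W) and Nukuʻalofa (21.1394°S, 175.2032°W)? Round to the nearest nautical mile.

Δλ = -175.2032 − -176.6581 = 1.4549°.
Δφ = -21.1394 − 51.8800 = -73.0194°.
a = sin²(Δφ/2) + cos φ₁ · cos φ₂ · sin²(Δλ/2) = 0.354069.
c = 2·atan2(√a, √(1−a)) = 1.27462 rad → d = 6371·c ≈ 8120.62 km ≈ 4384.79 nmi.

4385 nmi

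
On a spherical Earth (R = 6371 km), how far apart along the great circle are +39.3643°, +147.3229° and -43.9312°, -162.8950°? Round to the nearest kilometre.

Δλ = -162.8950 − 147.3229 = -310.2179°; wrapped into (−180°, 180°]: 49.7821°.
Δφ = -43.9312 − 39.3643 = -83.2955°.
a = sin²(Δφ/2) + cos φ₁ · cos φ₂ · sin²(Δλ/2) = 0.540261.
c = 2·atan2(√a, √(1−a)) = 1.65141 rad → d = 6371·c ≈ 10521.11 km.

10521 km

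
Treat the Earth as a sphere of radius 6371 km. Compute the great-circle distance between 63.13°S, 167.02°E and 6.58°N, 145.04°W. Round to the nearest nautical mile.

4716 nmi

Δλ = -145.04 − 167.02 = -312.06°; wrapped into (−180°, 180°]: 47.94°.
Δφ = 6.58 − -63.13 = 69.71°.
a = sin²(Δφ/2) + cos φ₁ · cos φ₂ · sin²(Δλ/2) = 0.400718.
c = 2·atan2(√a, √(1−a)) = 1.37090 rad → d = 6371·c ≈ 8734.03 km ≈ 4716.00 nmi.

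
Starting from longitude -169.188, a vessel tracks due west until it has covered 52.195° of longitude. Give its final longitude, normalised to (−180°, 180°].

+138.617°

Start at -169.188°; shift −52.195° → -221.383°.
-221.383° lies outside (−180°, 180°]; add 360° → +138.617°.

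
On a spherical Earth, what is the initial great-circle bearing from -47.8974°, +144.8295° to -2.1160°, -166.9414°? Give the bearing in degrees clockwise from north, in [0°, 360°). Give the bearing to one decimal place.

Δλ = -166.9414 − 144.8295 = -311.7709°; wrapped into (−180°, 180°]: 48.2291°.
θ = atan2( sin Δλ · cos φ₂ , cos φ₁ · sin φ₂ − sin φ₁ · cos φ₂ · cos Δλ )
  = atan2(0.74531, 0.46916) = 57.810° → normalised to [0°, 360°): 57.810°.

57.8°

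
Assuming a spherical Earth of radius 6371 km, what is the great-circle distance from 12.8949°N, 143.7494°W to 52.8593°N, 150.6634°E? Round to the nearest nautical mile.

Δλ = 150.6634 − -143.7494 = 294.4128°; wrapped into (−180°, 180°]: -65.5872°.
Δφ = 52.8593 − 12.8949 = 39.9644°.
a = sin²(Δφ/2) + cos φ₁ · cos φ₂ · sin²(Δλ/2) = 0.289426.
c = 2·atan2(√a, √(1−a)) = 1.13609 rad → d = 6371·c ≈ 7238.01 km ≈ 3908.21 nmi.

3908 nmi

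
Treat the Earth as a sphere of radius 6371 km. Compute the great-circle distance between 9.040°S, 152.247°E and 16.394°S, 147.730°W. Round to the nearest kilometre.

6540 km

Δλ = -147.730 − 152.247 = -299.977°; wrapped into (−180°, 180°]: 60.023°.
Δφ = -16.394 − -9.040 = -7.354°.
a = sin²(Δφ/2) + cos φ₁ · cos φ₂ · sin²(Δλ/2) = 0.241134.
c = 2·atan2(√a, √(1−a)) = 1.02660 rad → d = 6371·c ≈ 6540.47 km.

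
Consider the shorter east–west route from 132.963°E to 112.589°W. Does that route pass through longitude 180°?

Naïve |-112.589 − 132.963| = 245.552° > 180°, so the shorter arc goes the other way round — across 180°.
Signed shortest Δλ = ((-112.589 − 132.963 + 180) mod 360) − 180 = 114.448°.
Going east by 114.448° from +132.963° passes through 180° before reaching -112.589°.

Yes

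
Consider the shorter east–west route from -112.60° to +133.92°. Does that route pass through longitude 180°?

Yes

Naïve |133.92 − -112.60| = 246.52° > 180°, so the shorter arc goes the other way round — across 180°.
Signed shortest Δλ = ((133.92 − -112.60 + 180) mod 360) − 180 = -113.48°.
Going west by 113.48° from -112.60° passes through 180° before reaching +133.92°.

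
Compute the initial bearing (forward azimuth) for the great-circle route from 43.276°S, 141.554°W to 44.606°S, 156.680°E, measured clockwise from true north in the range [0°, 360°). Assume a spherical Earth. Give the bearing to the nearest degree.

246°

Δλ = 156.680 − -141.554 = 298.234°; wrapped into (−180°, 180°]: -61.766°.
θ = atan2( sin Δλ · cos φ₂ , cos φ₁ · sin φ₂ − sin φ₁ · cos φ₂ · cos Δλ )
  = atan2(-0.62725, -0.28038) = -114.085° → normalised to [0°, 360°): 245.915°.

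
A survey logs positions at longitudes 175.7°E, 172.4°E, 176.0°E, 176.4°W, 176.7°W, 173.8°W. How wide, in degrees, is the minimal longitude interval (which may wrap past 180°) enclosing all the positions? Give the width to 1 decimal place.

13.8°

Sort the longitudes: -176.7°, -176.4°, -173.8°, +172.4°, +175.7°, +176.0°.
Eastward gaps between consecutive values (wrapping around): 0.3°, 2.6°, 346.2°, 3.3°, 0.3°, 7.3°.
Largest gap = 346.2° ⇒ minimal covering band is its complement: 360° − 346.2° = 13.8°.
Band runs from +172.4° eastward to -173.8°, crossing the antimeridian.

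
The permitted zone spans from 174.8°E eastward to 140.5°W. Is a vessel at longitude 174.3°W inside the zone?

Yes

Band width going east from +174.8° to -140.5°: ((-140.5 − 174.8) mod 360) = 44.7°.
Offset of -174.3° east of the west edge: ((-174.3 − 174.8) mod 360) = 10.9°.
10.9° ≤ 44.7° ⇒ inside.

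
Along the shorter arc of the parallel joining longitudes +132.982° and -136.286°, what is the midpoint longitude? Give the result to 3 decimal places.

Signed shortest Δλ from +132.982° to -136.286° is +90.732°.
Midpoint longitude = +132.982° + (+90.732°)/2 = +132.982° + 45.366° = +178.348°.
(The naïve average (+132.982 + -136.286)/2 = -1.652° is on the wrong side of the globe.)

+178.348°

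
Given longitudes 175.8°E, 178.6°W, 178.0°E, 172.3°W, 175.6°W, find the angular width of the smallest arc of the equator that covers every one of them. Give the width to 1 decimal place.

Sort the longitudes: -178.6°, -175.6°, -172.3°, +175.8°, +178.0°.
Eastward gaps between consecutive values (wrapping around): 3.0°, 3.3°, 348.1°, 2.2°, 3.4°.
Largest gap = 348.1° ⇒ minimal covering band is its complement: 360° − 348.1° = 11.9°.
Band runs from +175.8° eastward to -172.3°, crossing the antimeridian.

11.9°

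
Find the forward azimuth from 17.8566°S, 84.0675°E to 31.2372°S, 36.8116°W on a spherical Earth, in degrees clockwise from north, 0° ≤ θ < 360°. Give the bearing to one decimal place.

Δλ = -36.8116 − 84.0675 = -120.8791°.
θ = atan2( sin Δλ · cos φ₂ , cos φ₁ · sin φ₂ − sin φ₁ · cos φ₂ · cos Δλ )
  = atan2(-0.73383, -0.62816) = -130.564° → normalised to [0°, 360°): 229.436°.

229.4°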